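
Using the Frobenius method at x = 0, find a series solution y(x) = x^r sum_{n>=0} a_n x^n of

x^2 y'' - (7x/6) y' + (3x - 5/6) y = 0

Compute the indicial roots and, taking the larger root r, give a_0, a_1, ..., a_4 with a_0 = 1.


Write in Frobenius form y'' + (p(x)/x) y' + (q(x)/x^2) y = 0:
  p(x) = -7/6,  q(x) = 3x - 5/6.
Indicial equation: r(r-1) + (-7/6) r + (-5/6) = 0 -> roots r_1 = 5/2, r_2 = -1/3.
Take r = r_1 = 5/2. Let y(x) = x^r sum_{n>=0} a_n x^n with a_0 = 1.
Substitute y = x^r sum a_n x^n and match x^{r+n}. The recurrence is
  D(n) a_n + 3 a_{n-1} = 0,  where D(n) = (r+n)(r+n-1) + (-7/6)(r+n) + (-5/6).
  a_n = -3 / D(n) * a_{n-1}.
Since the indicial polynomial factors as (r - r_1)(r - r_2), D(n) = (r_1 + n - r_1)(r_1 + n - r_2) = n(n + 17/6).
Evaluating step by step (a_0 = 1):
  n = 1: D(1) = 1(1 + 17/6) = 23/6; numerator = -3(1) = -3; a_1 = (-3)/(23/6) = -18/23
  n = 2: D(2) = 2(2 + 17/6) = 29/3; numerator = -3(-18/23) = 54/23; a_2 = (54/23)/(29/3) = 162/667
  n = 3: D(3) = 3(3 + 17/6) = 35/2; numerator = -3(162/667) = -486/667; a_3 = (-486/667)/(35/2) = -972/23345
  n = 4: D(4) = 4(4 + 17/6) = 82/3; numerator = -3(-972/23345) = 2916/23345; a_4 = (2916/23345)/(82/3) = 4374/957145

r = 5/2; a_0 = 1; a_1 = -18/23; a_2 = 162/667; a_3 = -972/23345; a_4 = 4374/957145


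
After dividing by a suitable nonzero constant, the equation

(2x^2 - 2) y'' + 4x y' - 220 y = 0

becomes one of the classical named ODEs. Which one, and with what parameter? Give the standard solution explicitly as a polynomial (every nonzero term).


All three coefficients share the factor -2; dividing through by -2 gives  (1 - x^2) y'' - 2x y' + 110 y = 0.
This matches the Legendre equation (1 - x^2) y'' - 2x y' + n(n+1) y = 0 (note the -2x y' term) with n(n+1) = 110, so n = 10; the polynomial solution is P_10(x).
With y = sum_k a_k x^k, matching x^k gives (k+2)(k+1) a_{k+2} = [k(k+1) - n(n+1)] a_k = (k - 10)(k + 11) a_k. The right side vanishes at k = 10, so the series with the parity of 10 terminates at degree 10.
Standard normalization (P_n(1) = 1): leading coefficient (2n)!/(2^n (n!)^2) = 2432902008176640000/(1024*13168189440000) = 46189/256, so a_10 = 46189/256. Work downward with a_k = (k+1)(k+2) a_{k+2} / ((k - 10)(k + 11)):
  a_8 = (9)(10)(46189/256) / ((8 - 10)(8 + 11)) = (2078505/128)/(-38) = -109395/256
  a_6 = (7)(8)(-109395/256) / ((6 - 10)(6 + 11)) = (-765765/32)/(-68) = 45045/128
  a_4 = (5)(6)(45045/128) / ((4 - 10)(4 + 11)) = (675675/64)/(-90) = -15015/128
  a_2 = (3)(4)(-15015/128) / ((2 - 10)(2 + 11)) = (-45045/32)/(-104) = 3465/256
  a_0 = (1)(2)(3465/256) / ((0 - 10)(0 + 11)) = (3465/128)/(-110) = -63/256
Hence P_10(x) = 46189 x^10/256 - 109395 x^8/256 + 45045 x^6/128 - 15015 x^4/128 + 3465 x^2/256 - 63/256.

P_10(x); series = 46189 x^10/256 - 109395 x^8/256 + 45045 x^6/128 - 15015 x^4/128 + 3465 x^2/256 - 63/256


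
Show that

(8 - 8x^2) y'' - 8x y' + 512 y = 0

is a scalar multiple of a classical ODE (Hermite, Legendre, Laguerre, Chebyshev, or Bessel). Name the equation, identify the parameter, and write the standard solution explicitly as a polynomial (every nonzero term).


All three coefficients share the factor 8; dividing through by 8 gives  (1 - x^2) y'' - x y' + 64 y = 0.
This matches the Chebyshev equation (1 - x^2) y'' - x y' + n^2 y = 0 (note the -x y' term, not -2x y') with n^2 = 64, so n = 8; the polynomial solution is T_8(x).
With y = sum_k a_k x^k, matching x^k gives (k+2)(k+1) a_{k+2} = (k^2 - n^2) a_k = (k - 8)(k + 8) a_k. The right side vanishes at k = 8, so the series with the parity of 8 terminates at degree 8.
Standard normalization: leading coefficient of T_n is 2^(n-1), so a_8 = 2^7 = 128. Work downward with a_k = (k+1)(k+2) a_{k+2} / ((k - 8)(k + 8)):
  a_6 = (7)(8)(128) / ((6 - 8)(6 + 8)) = 7168/(-28) = -256
  a_4 = (5)(6)(-256) / ((4 - 8)(4 + 8)) = -7680/(-48) = 160
  a_2 = (3)(4)(160) / ((2 - 8)(2 + 8)) = 1920/(-60) = -32
  a_0 = (1)(2)(-32) / ((0 - 8)(0 + 8)) = -64/(-64) = 1
Hence T_8(x) = 128 x^8 - 256 x^6 + 160 x^4 - 32 x^2 + 1.

T_8(x); series = 128 x^8 - 256 x^6 + 160 x^4 - 32 x^2 + 1


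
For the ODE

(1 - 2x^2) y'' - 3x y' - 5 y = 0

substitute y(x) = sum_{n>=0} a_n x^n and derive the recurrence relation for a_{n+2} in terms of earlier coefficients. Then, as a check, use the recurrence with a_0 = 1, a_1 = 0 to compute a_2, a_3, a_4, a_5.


Substitute y = sum_n a_n x^n.
(1 - 2 x^2) y'' contributes (n+2)(n+1) a_{n+2} - 2 n(n-1) a_n at x^n.
-3 x y'(x) contributes -3 n a_n at x^n.
-5 y(x) contributes -5 a_n at x^n.
Matching x^n: (n+2)(n+1) a_{n+2} + (-2 n(n-1) - 3 n - 5) a_n = 0.
Thus a_{n+2} = (2 n(n-1) + 3 n + 5) / ((n+1)(n+2)) * a_n.

Check with a_0 = 1, a_1 = 0 (apply the recurrence for n = 0, 1, 2, 3): a_0 = 1, a_1 = 0, a_2 = 5/2, a_3 = 0, a_4 = 25/8, a_5 = 0.

a_(n+2) = (2 n(n-1) + 3 n + 5) / ((n+1)(n+2)) * a_n; check: a_0 = 1, a_1 = 0, a_2 = 5/2, a_3 = 0, a_4 = 25/8, a_5 = 0


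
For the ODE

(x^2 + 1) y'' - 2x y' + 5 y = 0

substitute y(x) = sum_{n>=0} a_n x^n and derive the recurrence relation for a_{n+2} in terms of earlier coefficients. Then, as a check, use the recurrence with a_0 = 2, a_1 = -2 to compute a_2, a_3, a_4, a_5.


Substitute y = sum_n a_n x^n.
(1 + 1 x^2) y'' contributes (n+2)(n+1) a_{n+2} + n(n-1) a_n at x^n.
-2 x y'(x) contributes -2 n a_n at x^n.
5 y(x) contributes 5 a_n at x^n.
Matching x^n: (n+2)(n+1) a_{n+2} + (n(n-1) - 2 n + 5) a_n = 0.
Thus a_{n+2} = (-n(n-1) + 2 n - 5) / ((n+1)(n+2)) * a_n.

Check with a_0 = 2, a_1 = -2 (apply the recurrence for n = 0, 1, 2, 3): a_0 = 2, a_1 = -2, a_2 = -5, a_3 = 1, a_4 = 5/4, a_5 = -1/4.

a_(n+2) = (-n(n-1) + 2 n - 5) / ((n+1)(n+2)) * a_n; check: a_0 = 2, a_1 = -2, a_2 = -5, a_3 = 1, a_4 = 5/4, a_5 = -1/4


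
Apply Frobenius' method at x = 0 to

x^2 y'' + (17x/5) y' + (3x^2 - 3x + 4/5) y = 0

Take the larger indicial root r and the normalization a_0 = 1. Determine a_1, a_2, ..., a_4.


Write in Frobenius form y'' + (p(x)/x) y' + (q(x)/x^2) y = 0:
  p(x) = 17/5,  q(x) = 3x^2 - 3x + 4/5.
Indicial equation: r(r-1) + (17/5) r + (4/5) = 0 -> roots r_1 = -2/5, r_2 = -2.
Take r = r_1 = -2/5. Let y(x) = x^r sum_{n>=0} a_n x^n with a_0 = 1.
Substitute y = x^r sum a_n x^n and match x^{r+n}. The recurrence is
  D(n) a_n - 3 a_{n-1} + 3 a_{n-2} = 0,  where D(n) = (r+n)(r+n-1) + (17/5)(r+n) + (4/5).
  a_n = [3 a_{n-1} - 3 a_{n-2}] / D(n).
Since the indicial polynomial factors as (r - r_1)(r - r_2), D(n) = (r_1 + n - r_1)(r_1 + n - r_2) = n(n + 8/5).
Evaluating step by step (a_0 = 1):
  n = 1: D(1) = 1(1 + 8/5) = 13/5; numerator = 3(1) = 3; a_1 = (3)/(13/5) = 15/13
  n = 2: D(2) = 2(2 + 8/5) = 36/5; numerator = 3(15/13) - 3(1) = 6/13; a_2 = (6/13)/(36/5) = 5/78
  n = 3: D(3) = 3(3 + 8/5) = 69/5; numerator = 3(5/78) - 3(15/13) = -85/26; a_3 = (-85/26)/(69/5) = -425/1794
  n = 4: D(4) = 4(4 + 8/5) = 112/5; numerator = 3(-425/1794) - 3(5/78) = -270/299; a_4 = (-270/299)/(112/5) = -675/16744

r = -2/5; a_0 = 1; a_1 = 15/13; a_2 = 5/78; a_3 = -425/1794; a_4 = -675/16744


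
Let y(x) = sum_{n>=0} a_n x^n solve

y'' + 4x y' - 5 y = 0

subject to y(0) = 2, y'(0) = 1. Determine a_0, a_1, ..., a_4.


Ansatz: y(x) = sum_{n>=0} a_n x^n, so y'(x) = sum_{n>=1} n a_n x^(n-1) and y''(x) = sum_{n>=2} n(n-1) a_n x^(n-2).
Substitute into P(x) y'' + Q(x) y' + R(x) y = 0 with P(x) = 1, Q(x) = 4x, R(x) = -5, and match powers of x.
Initial conditions: a_0 = 2, a_1 = 1.
Setting the coefficient of each power of x to zero and solving order by order (substituting the coefficients already found):
  x^0: 2 a_2 - 5 a_0 = 0  ->  2 a_2 = 5 a_0 = 10  ->  a_2 = 5
  x^1: 6 a_3 - a_1 = 0  ->  6 a_3 = a_1 = 1  ->  a_3 = 1/6
  x^2: 12 a_4 + 3 a_2 = 0  ->  12 a_4 = -3 a_2 = -15  ->  a_4 = -5/4
Truncated series: y(x) = 2 + x + 5 x^2 + (1/6) x^3 - (5/4) x^4 + O(x^5).

a_0 = 2; a_1 = 1; a_2 = 5; a_3 = 1/6; a_4 = -5/4


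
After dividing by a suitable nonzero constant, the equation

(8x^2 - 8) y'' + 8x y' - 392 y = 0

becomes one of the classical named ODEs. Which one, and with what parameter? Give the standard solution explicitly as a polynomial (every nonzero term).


All three coefficients share the factor -8; dividing through by -8 gives  (1 - x^2) y'' - x y' + 49 y = 0.
This matches the Chebyshev equation (1 - x^2) y'' - x y' + n^2 y = 0 (note the -x y' term, not -2x y') with n^2 = 49, so n = 7; the polynomial solution is T_7(x).
With y = sum_k a_k x^k, matching x^k gives (k+2)(k+1) a_{k+2} = (k^2 - n^2) a_k = (k - 7)(k + 7) a_k. The right side vanishes at k = 7, so the series with the parity of 7 terminates at degree 7.
Standard normalization: leading coefficient of T_n is 2^(n-1), so a_7 = 2^6 = 64. Work downward with a_k = (k+1)(k+2) a_{k+2} / ((k - 7)(k + 7)):
  a_5 = (6)(7)(64) / ((5 - 7)(5 + 7)) = 2688/(-24) = -112
  a_3 = (4)(5)(-112) / ((3 - 7)(3 + 7)) = -2240/(-40) = 56
  a_1 = (2)(3)(56) / ((1 - 7)(1 + 7)) = 336/(-48) = -7
Hence T_7(x) = 64 x^7 - 112 x^5 + 56 x^3 - 7 x.

T_7(x); series = 64 x^7 - 112 x^5 + 56 x^3 - 7 x


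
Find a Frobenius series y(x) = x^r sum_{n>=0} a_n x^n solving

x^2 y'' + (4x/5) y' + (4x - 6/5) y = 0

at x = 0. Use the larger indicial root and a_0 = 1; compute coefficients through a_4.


Write in Frobenius form y'' + (p(x)/x) y' + (q(x)/x^2) y = 0:
  p(x) = 4/5,  q(x) = 4x - 6/5.
Indicial equation: r(r-1) + (4/5) r + (-6/5) = 0 -> roots r_1 = 6/5, r_2 = -1.
Take r = r_1 = 6/5. Let y(x) = x^r sum_{n>=0} a_n x^n with a_0 = 1.
Substitute y = x^r sum a_n x^n and match x^{r+n}. The recurrence is
  D(n) a_n + 4 a_{n-1} = 0,  where D(n) = (r+n)(r+n-1) + (4/5)(r+n) + (-6/5).
  a_n = -4 / D(n) * a_{n-1}.
Since the indicial polynomial factors as (r - r_1)(r - r_2), D(n) = (r_1 + n - r_1)(r_1 + n - r_2) = n(n + 11/5).
Evaluating step by step (a_0 = 1):
  n = 1: D(1) = 1(1 + 11/5) = 16/5; numerator = -4(1) = -4; a_1 = (-4)/(16/5) = -5/4
  n = 2: D(2) = 2(2 + 11/5) = 42/5; numerator = -4(-5/4) = 5; a_2 = (5)/(42/5) = 25/42
  n = 3: D(3) = 3(3 + 11/5) = 78/5; numerator = -4(25/42) = -50/21; a_3 = (-50/21)/(78/5) = -125/819
  n = 4: D(4) = 4(4 + 11/5) = 124/5; numerator = -4(-125/819) = 500/819; a_4 = (500/819)/(124/5) = 625/25389

r = 6/5; a_0 = 1; a_1 = -5/4; a_2 = 25/42; a_3 = -125/819; a_4 = 625/25389


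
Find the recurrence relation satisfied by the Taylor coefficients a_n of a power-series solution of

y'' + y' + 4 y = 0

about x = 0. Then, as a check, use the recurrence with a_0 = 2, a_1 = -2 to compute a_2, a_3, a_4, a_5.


Substitute y = sum_n a_n x^n.
y''(x) has coefficient (n+2)(n+1) a_{n+2} at x^n;
y'(x) has coefficient (n+1) a_{n+1} at x^n;
4 y(x) has coefficient 4 a_n at x^n.
Matching x^n: (n+2)(n+1) a_{n+2} + (n+1) a_{n+1} + 4 a_n = 0.
Thus a_{n+2} = [-(n+1) a_{n+1} - 4 a_n] / ((n+1)(n+2)).

Check with a_0 = 2, a_1 = -2 (apply the recurrence for n = 0, 1, 2, 3): a_0 = 2, a_1 = -2, a_2 = -3, a_3 = 7/3, a_4 = 5/12, a_5 = -11/20.

a_(n+2) = [-(n+1) a_(n+1) - 4 a_n] / ((n+1)(n+2)); check: a_0 = 2, a_1 = -2, a_2 = -3, a_3 = 7/3, a_4 = 5/12, a_5 = -11/20


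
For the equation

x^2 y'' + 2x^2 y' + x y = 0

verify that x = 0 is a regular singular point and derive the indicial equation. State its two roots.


Divide by x^2 to reach normal form y'' + P_1(x) y' + P_2(x) y = 0 with P_1(x) = 2 and P_2(x) = 1/x.
x = 0 is a singular point because the y-coefficient 1/x has a pole at x = 0.
It is a regular singular point because x P_1(x) = p(x) = 2x and x^2 P_2(x) = q(x) = x are polynomials, hence analytic at x = 0.
p(0) = 0,  q(0) = 0.
Indicial equation: r(r-1) + p(0) r + q(0) = 0, i.e. r^2 + (p(0) - 1) r + q(0) = 0, i.e. r^2 - 1 r = 0.
Discriminant: (-1)^2 - 4(0) = 1, so r = (1 ± 1)/2.
Solving: r_1 = 1, r_2 = 0.

indicial: r^2 - 1 r = 0; roots r_1 = 1, r_2 = 0


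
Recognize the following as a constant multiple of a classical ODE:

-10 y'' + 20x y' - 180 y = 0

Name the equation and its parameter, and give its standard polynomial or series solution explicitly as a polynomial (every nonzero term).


All three coefficients share the factor -10; dividing through by -10 gives  y'' - 2x y' + 18 y = 0.
This matches the Hermite equation y'' - 2x y' + 2n y = 0 with 2n = 18, so n = 9; the polynomial solution is H_9(x).
With y = sum_k a_k x^k, matching x^k gives (k+2)(k+1) a_{k+2} = 2(k - n) a_k = 2(k - 9) a_k. The right side vanishes at k = 9, so the series with the parity of 9 terminates at degree 9.
Standard normalization: leading coefficient of H_n is 2^n, so a_9 = 2^9 = 512. Work downward with a_k = (k+1)(k+2) a_{k+2} / (2(k - n)):
  a_7 = (8)(9)(512) / (2(7 - 9)) = 36864/(-4) = -9216
  a_5 = (6)(7)(-9216) / (2(5 - 9)) = -387072/(-8) = 48384
  a_3 = (4)(5)(48384) / (2(3 - 9)) = 967680/(-12) = -80640
  a_1 = (2)(3)(-80640) / (2(1 - 9)) = -483840/(-16) = 30240
Hence H_9(x) = 512 x^9 - 9216 x^7 + 48384 x^5 - 80640 x^3 + 30240 x.

H_9(x); series = 512 x^9 - 9216 x^7 + 48384 x^5 - 80640 x^3 + 30240 x


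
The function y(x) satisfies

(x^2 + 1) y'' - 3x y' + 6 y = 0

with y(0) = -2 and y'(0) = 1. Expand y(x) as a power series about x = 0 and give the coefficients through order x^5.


Ansatz: y(x) = sum_{n>=0} a_n x^n, so y'(x) = sum_{n>=1} n a_n x^(n-1) and y''(x) = sum_{n>=2} n(n-1) a_n x^(n-2).
Substitute into P(x) y'' + Q(x) y' + R(x) y = 0 with P(x) = x^2 + 1, Q(x) = -3x, R(x) = 6, and match powers of x.
Initial conditions: a_0 = -2, a_1 = 1.
Setting the coefficient of each power of x to zero and solving order by order (substituting the coefficients already found):
  x^0: 2 a_2 + 6 a_0 = 0  ->  2 a_2 = -6 a_0 = 12  ->  a_2 = 6
  x^1: 6 a_3 + 3 a_1 = 0  ->  6 a_3 = -3 a_1 = -3  ->  a_3 = -1/2
  x^2: 12 a_4 + 2 a_2 = 0  ->  12 a_4 = -2 a_2 = -12  ->  a_4 = -1
  x^3: 20 a_5 + 3 a_3 = 0  ->  20 a_5 = -3 a_3 = 3/2  ->  a_5 = 3/40
Truncated series: y(x) = -2 + x + 6 x^2 - (1/2) x^3 - x^4 + (3/40) x^5 + O(x^6).

a_0 = -2; a_1 = 1; a_2 = 6; a_3 = -1/2; a_4 = -1; a_5 = 3/40


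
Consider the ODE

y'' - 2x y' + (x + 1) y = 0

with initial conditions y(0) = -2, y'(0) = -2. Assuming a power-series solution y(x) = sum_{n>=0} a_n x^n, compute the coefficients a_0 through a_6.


Ansatz: y(x) = sum_{n>=0} a_n x^n, so y'(x) = sum_{n>=1} n a_n x^(n-1) and y''(x) = sum_{n>=2} n(n-1) a_n x^(n-2).
Substitute into P(x) y'' + Q(x) y' + R(x) y = 0 with P(x) = 1, Q(x) = -2x, R(x) = x + 1, and match powers of x.
Initial conditions: a_0 = -2, a_1 = -2.
Setting the coefficient of each power of x to zero and solving order by order (substituting the coefficients already found):
  x^0: 2 a_2 + a_0 = 0  ->  2 a_2 = -a_0 = 2  ->  a_2 = 1
  x^1: 6 a_3 - a_1 + a_0 = 0  ->  6 a_3 = a_1 - a_0 = 0  ->  a_3 = 0
  x^2: 12 a_4 - 3 a_2 + a_1 = 0  ->  12 a_4 = 3 a_2 - a_1 = 5  ->  a_4 = 5/12
  x^3: 20 a_5 - 5 a_3 + a_2 = 0  ->  20 a_5 = 5 a_3 - a_2 = -1  ->  a_5 = -1/20
  x^4: 30 a_6 - 7 a_4 + a_3 = 0  ->  30 a_6 = 7 a_4 - a_3 = 35/12  ->  a_6 = 7/72
Truncated series: y(x) = -2 - 2 x + x^2 + (5/12) x^4 - (1/20) x^5 + (7/72) x^6 + O(x^7).

a_0 = -2; a_1 = -2; a_2 = 1; a_3 = 0; a_4 = 5/12; a_5 = -1/20; a_6 = 7/72


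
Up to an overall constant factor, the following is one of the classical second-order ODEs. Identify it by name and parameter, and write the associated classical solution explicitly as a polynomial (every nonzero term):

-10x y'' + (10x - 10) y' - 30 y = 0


All three coefficients share the factor -10; dividing through by -10 gives  x y'' + (1 - x) y' + 3 y = 0.
This matches the Laguerre equation x y'' + (1 - x) y' + n y = 0 with n = 3; the polynomial solution is L_3(x).
With y = sum_k a_k x^k, matching x^k gives (k+1)k a_{k+1} + (k+1) a_{k+1} - k a_k + n a_k = 0, i.e. (k+1)^2 a_{k+1} = (k - n) a_k = (k - 3) a_k. The right side vanishes at k = 3, so the series terminates at degree 3.
Standard normalization L_n(0) = 1 gives a_0 = 1. Work upward with a_{k+1} = (k - 3) a_k / (k+1)^2:
  a_1 = (0 - 3)(1) / 1^2 = -3/1 = -3
  a_2 = (1 - 3)(-3) / 2^2 = 6/4 = 3/2
  a_3 = (2 - 3)(3/2) / 3^2 = (-3/2)/9 = -1/6
Hence L_3(x) = -x^3/6 + 3 x^2/2 - 3 x + 1.

L_3(x); series = -x^3/6 + 3 x^2/2 - 3 x + 1


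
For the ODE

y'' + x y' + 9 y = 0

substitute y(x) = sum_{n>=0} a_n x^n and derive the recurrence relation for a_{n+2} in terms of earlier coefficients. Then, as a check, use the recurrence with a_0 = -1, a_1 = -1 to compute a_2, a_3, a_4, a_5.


Substitute y = sum_n a_n x^n.
y''(x) has coefficient (n+2)(n+1) a_{n+2} at x^n;
x y'(x) has coefficient n a_n at x^n (shift);
9 y(x) has coefficient 9 a_n at x^n.
Matching x^n: (n+2)(n+1) a_{n+2} + (n + 9) a_n = 0.
Thus a_{n+2} = (-n - 9) / ((n+1)(n+2)) * a_n.

Check with a_0 = -1, a_1 = -1 (apply the recurrence for n = 0, 1, 2, 3): a_0 = -1, a_1 = -1, a_2 = 9/2, a_3 = 5/3, a_4 = -33/8, a_5 = -1.

a_(n+2) = (-n - 9) / ((n+1)(n+2)) * a_n; check: a_0 = -1, a_1 = -1, a_2 = 9/2, a_3 = 5/3, a_4 = -33/8, a_5 = -1


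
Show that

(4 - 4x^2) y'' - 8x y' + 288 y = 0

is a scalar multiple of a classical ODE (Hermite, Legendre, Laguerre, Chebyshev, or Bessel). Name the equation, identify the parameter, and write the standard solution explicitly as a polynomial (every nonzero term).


All three coefficients share the factor 4; dividing through by 4 gives  (1 - x^2) y'' - 2x y' + 72 y = 0.
This matches the Legendre equation (1 - x^2) y'' - 2x y' + n(n+1) y = 0 (note the -2x y' term) with n(n+1) = 72, so n = 8; the polynomial solution is P_8(x).
With y = sum_k a_k x^k, matching x^k gives (k+2)(k+1) a_{k+2} = [k(k+1) - n(n+1)] a_k = (k - 8)(k + 9) a_k. The right side vanishes at k = 8, so the series with the parity of 8 terminates at degree 8.
Standard normalization (P_n(1) = 1): leading coefficient (2n)!/(2^n (n!)^2) = 20922789888000/(256*1625702400) = 6435/128, so a_8 = 6435/128. Work downward with a_k = (k+1)(k+2) a_{k+2} / ((k - 8)(k + 9)):
  a_6 = (7)(8)(6435/128) / ((6 - 8)(6 + 9)) = (45045/16)/(-30) = -3003/32
  a_4 = (5)(6)(-3003/32) / ((4 - 8)(4 + 9)) = (-45045/16)/(-52) = 3465/64
  a_2 = (3)(4)(3465/64) / ((2 - 8)(2 + 9)) = (10395/16)/(-66) = -315/32
  a_0 = (1)(2)(-315/32) / ((0 - 8)(0 + 9)) = (-315/16)/(-72) = 35/128
Hence P_8(x) = 6435 x^8/128 - 3003 x^6/32 + 3465 x^4/64 - 315 x^2/32 + 35/128.

P_8(x); series = 6435 x^8/128 - 3003 x^6/32 + 3465 x^4/64 - 315 x^2/32 + 35/128


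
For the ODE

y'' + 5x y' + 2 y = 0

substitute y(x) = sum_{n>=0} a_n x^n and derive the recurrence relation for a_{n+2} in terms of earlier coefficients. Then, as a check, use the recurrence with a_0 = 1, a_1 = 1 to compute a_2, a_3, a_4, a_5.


Substitute y = sum_n a_n x^n.
y''(x) has coefficient (n+2)(n+1) a_{n+2} at x^n;
5 x y'(x) has coefficient 5 n a_n at x^n (shift);
2 y(x) has coefficient 2 a_n at x^n.
Matching x^n: (n+2)(n+1) a_{n+2} + (5n + 2) a_n = 0.
Thus a_{n+2} = (-5n - 2) / ((n+1)(n+2)) * a_n.

Check with a_0 = 1, a_1 = 1 (apply the recurrence for n = 0, 1, 2, 3): a_0 = 1, a_1 = 1, a_2 = -1, a_3 = -7/6, a_4 = 1, a_5 = 119/120.

a_(n+2) = (-5n - 2) / ((n+1)(n+2)) * a_n; check: a_0 = 1, a_1 = 1, a_2 = -1, a_3 = -7/6, a_4 = 1, a_5 = 119/120


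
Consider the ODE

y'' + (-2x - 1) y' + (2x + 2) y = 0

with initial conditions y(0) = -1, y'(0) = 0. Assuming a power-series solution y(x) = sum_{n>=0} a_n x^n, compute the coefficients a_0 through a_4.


Ansatz: y(x) = sum_{n>=0} a_n x^n, so y'(x) = sum_{n>=1} n a_n x^(n-1) and y''(x) = sum_{n>=2} n(n-1) a_n x^(n-2).
Substitute into P(x) y'' + Q(x) y' + R(x) y = 0 with P(x) = 1, Q(x) = -2x - 1, R(x) = 2x + 2, and match powers of x.
Initial conditions: a_0 = -1, a_1 = 0.
Setting the coefficient of each power of x to zero and solving order by order (substituting the coefficients already found):
  x^0: 2 a_2 - a_1 + 2 a_0 = 0  ->  2 a_2 = a_1 - 2 a_0 = 2  ->  a_2 = 1
  x^1: 6 a_3 - 2 a_2 + 2 a_0 = 0  ->  6 a_3 = 2 a_2 - 2 a_0 = 4  ->  a_3 = 2/3
  x^2: 12 a_4 - 3 a_3 - 2 a_2 + 2 a_1 = 0  ->  12 a_4 = 3 a_3 + 2 a_2 - 2 a_1 = 4  ->  a_4 = 1/3
Truncated series: y(x) = -1 + x^2 + (2/3) x^3 + (1/3) x^4 + O(x^5).

a_0 = -1; a_1 = 0; a_2 = 1; a_3 = 2/3; a_4 = 1/3


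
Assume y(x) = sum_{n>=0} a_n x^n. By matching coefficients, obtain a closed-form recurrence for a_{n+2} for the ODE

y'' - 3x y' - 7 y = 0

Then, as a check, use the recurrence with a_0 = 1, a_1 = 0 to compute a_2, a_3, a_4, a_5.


Substitute y = sum_n a_n x^n.
y''(x) has coefficient (n+2)(n+1) a_{n+2} at x^n;
-3 x y'(x) has coefficient -3 n a_n at x^n (shift);
-7 y(x) has coefficient -7 a_n at x^n.
Matching x^n: (n+2)(n+1) a_{n+2} + (-3n - 7) a_n = 0.
Thus a_{n+2} = (3n + 7) / ((n+1)(n+2)) * a_n.

Check with a_0 = 1, a_1 = 0 (apply the recurrence for n = 0, 1, 2, 3): a_0 = 1, a_1 = 0, a_2 = 7/2, a_3 = 0, a_4 = 91/24, a_5 = 0.

a_(n+2) = (3n + 7) / ((n+1)(n+2)) * a_n; check: a_0 = 1, a_1 = 0, a_2 = 7/2, a_3 = 0, a_4 = 91/24, a_5 = 0


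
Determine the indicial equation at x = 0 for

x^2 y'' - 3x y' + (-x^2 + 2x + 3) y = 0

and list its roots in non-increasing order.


Divide by x^2 to reach normal form y'' + P_1(x) y' + P_2(x) y = 0 with P_1(x) = -3/x and P_2(x) = -1 + 2/x + 3/x^2.
x = 0 is a singular point because the y'-coefficient -3/x has a pole at x = 0 and the y-coefficient -1 + 2/x + 3/x^2 has a pole at x = 0.
It is a regular singular point because x P_1(x) = p(x) = -3 and x^2 P_2(x) = q(x) = -x^2 + 2x + 3 are polynomials, hence analytic at x = 0.
p(0) = -3,  q(0) = 3.
Indicial equation: r(r-1) + p(0) r + q(0) = 0, i.e. r^2 + (p(0) - 1) r + q(0) = 0, i.e. r^2 - 4 r + 3 = 0.
Discriminant: (-4)^2 - 4(3) = 4, so r = (4 ± 2)/2.
Solving: r_1 = 3, r_2 = 1.

indicial: r^2 - 4 r + 3 = 0; roots r_1 = 3, r_2 = 1


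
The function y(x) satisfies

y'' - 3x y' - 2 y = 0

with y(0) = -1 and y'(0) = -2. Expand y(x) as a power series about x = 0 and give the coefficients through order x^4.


Ansatz: y(x) = sum_{n>=0} a_n x^n, so y'(x) = sum_{n>=1} n a_n x^(n-1) and y''(x) = sum_{n>=2} n(n-1) a_n x^(n-2).
Substitute into P(x) y'' + Q(x) y' + R(x) y = 0 with P(x) = 1, Q(x) = -3x, R(x) = -2, and match powers of x.
Initial conditions: a_0 = -1, a_1 = -2.
Setting the coefficient of each power of x to zero and solving order by order (substituting the coefficients already found):
  x^0: 2 a_2 - 2 a_0 = 0  ->  2 a_2 = 2 a_0 = -2  ->  a_2 = -1
  x^1: 6 a_3 - 5 a_1 = 0  ->  6 a_3 = 5 a_1 = -10  ->  a_3 = -5/3
  x^2: 12 a_4 - 8 a_2 = 0  ->  12 a_4 = 8 a_2 = -8  ->  a_4 = -2/3
Truncated series: y(x) = -1 - 2 x - x^2 - (5/3) x^3 - (2/3) x^4 + O(x^5).

a_0 = -1; a_1 = -2; a_2 = -1; a_3 = -5/3; a_4 = -2/3


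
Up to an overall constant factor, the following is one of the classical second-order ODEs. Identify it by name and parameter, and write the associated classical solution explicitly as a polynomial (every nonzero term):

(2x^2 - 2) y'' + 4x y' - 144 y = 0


All three coefficients share the factor -2; dividing through by -2 gives  (1 - x^2) y'' - 2x y' + 72 y = 0.
This matches the Legendre equation (1 - x^2) y'' - 2x y' + n(n+1) y = 0 (note the -2x y' term) with n(n+1) = 72, so n = 8; the polynomial solution is P_8(x).
With y = sum_k a_k x^k, matching x^k gives (k+2)(k+1) a_{k+2} = [k(k+1) - n(n+1)] a_k = (k - 8)(k + 9) a_k. The right side vanishes at k = 8, so the series with the parity of 8 terminates at degree 8.
Standard normalization (P_n(1) = 1): leading coefficient (2n)!/(2^n (n!)^2) = 20922789888000/(256*1625702400) = 6435/128, so a_8 = 6435/128. Work downward with a_k = (k+1)(k+2) a_{k+2} / ((k - 8)(k + 9)):
  a_6 = (7)(8)(6435/128) / ((6 - 8)(6 + 9)) = (45045/16)/(-30) = -3003/32
  a_4 = (5)(6)(-3003/32) / ((4 - 8)(4 + 9)) = (-45045/16)/(-52) = 3465/64
  a_2 = (3)(4)(3465/64) / ((2 - 8)(2 + 9)) = (10395/16)/(-66) = -315/32
  a_0 = (1)(2)(-315/32) / ((0 - 8)(0 + 9)) = (-315/16)/(-72) = 35/128
Hence P_8(x) = 6435 x^8/128 - 3003 x^6/32 + 3465 x^4/64 - 315 x^2/32 + 35/128.

P_8(x); series = 6435 x^8/128 - 3003 x^6/32 + 3465 x^4/64 - 315 x^2/32 + 35/128


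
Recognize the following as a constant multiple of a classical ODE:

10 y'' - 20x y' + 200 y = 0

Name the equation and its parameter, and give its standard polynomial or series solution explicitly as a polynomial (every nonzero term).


All three coefficients share the factor 10; dividing through by 10 gives  y'' - 2x y' + 20 y = 0.
This matches the Hermite equation y'' - 2x y' + 2n y = 0 with 2n = 20, so n = 10; the polynomial solution is H_10(x).
With y = sum_k a_k x^k, matching x^k gives (k+2)(k+1) a_{k+2} = 2(k - n) a_k = 2(k - 10) a_k. The right side vanishes at k = 10, so the series with the parity of 10 terminates at degree 10.
Standard normalization: leading coefficient of H_n is 2^n, so a_10 = 2^10 = 1024. Work downward with a_k = (k+1)(k+2) a_{k+2} / (2(k - n)):
  a_8 = (9)(10)(1024) / (2(8 - 10)) = 92160/(-4) = -23040
  a_6 = (7)(8)(-23040) / (2(6 - 10)) = -1290240/(-8) = 161280
  a_4 = (5)(6)(161280) / (2(4 - 10)) = 4838400/(-12) = -403200
  a_2 = (3)(4)(-403200) / (2(2 - 10)) = -4838400/(-16) = 302400
  a_0 = (1)(2)(302400) / (2(0 - 10)) = 604800/(-20) = -30240
Hence H_10(x) = 1024 x^10 - 23040 x^8 + 161280 x^6 - 403200 x^4 + 302400 x^2 - 30240.

H_10(x); series = 1024 x^10 - 23040 x^8 + 161280 x^6 - 403200 x^4 + 302400 x^2 - 30240


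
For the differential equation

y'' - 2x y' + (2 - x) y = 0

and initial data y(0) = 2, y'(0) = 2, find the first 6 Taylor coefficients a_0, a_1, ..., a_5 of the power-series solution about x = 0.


Ansatz: y(x) = sum_{n>=0} a_n x^n, so y'(x) = sum_{n>=1} n a_n x^(n-1) and y''(x) = sum_{n>=2} n(n-1) a_n x^(n-2).
Substitute into P(x) y'' + Q(x) y' + R(x) y = 0 with P(x) = 1, Q(x) = -2x, R(x) = 2 - x, and match powers of x.
Initial conditions: a_0 = 2, a_1 = 2.
Setting the coefficient of each power of x to zero and solving order by order (substituting the coefficients already found):
  x^0: 2 a_2 + 2 a_0 = 0  ->  2 a_2 = -2 a_0 = -4  ->  a_2 = -2
  x^1: 6 a_3 - a_0 = 0  ->  6 a_3 = a_0 = 2  ->  a_3 = 1/3
  x^2: 12 a_4 - 2 a_2 - a_1 = 0  ->  12 a_4 = 2 a_2 + a_1 = -2  ->  a_4 = -1/6
  x^3: 20 a_5 - 4 a_3 - a_2 = 0  ->  20 a_5 = 4 a_3 + a_2 = -2/3  ->  a_5 = -1/30
Truncated series: y(x) = 2 + 2 x - 2 x^2 + (1/3) x^3 - (1/6) x^4 - (1/30) x^5 + O(x^6).

a_0 = 2; a_1 = 2; a_2 = -2; a_3 = 1/3; a_4 = -1/6; a_5 = -1/30


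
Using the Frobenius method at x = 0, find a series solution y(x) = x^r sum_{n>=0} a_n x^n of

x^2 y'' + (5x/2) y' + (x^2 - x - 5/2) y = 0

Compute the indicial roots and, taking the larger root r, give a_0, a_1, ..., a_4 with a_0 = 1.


Write in Frobenius form y'' + (p(x)/x) y' + (q(x)/x^2) y = 0:
  p(x) = 5/2,  q(x) = x^2 - x - 5/2.
Indicial equation: r(r-1) + (5/2) r + (-5/2) = 0 -> roots r_1 = 1, r_2 = -5/2.
Take r = r_1 = 1. Let y(x) = x^r sum_{n>=0} a_n x^n with a_0 = 1.
Substitute y = x^r sum a_n x^n and match x^{r+n}. The recurrence is
  D(n) a_n - 1 a_{n-1} + 1 a_{n-2} = 0,  where D(n) = (r+n)(r+n-1) + (5/2)(r+n) + (-5/2).
  a_n = [1 a_{n-1} - 1 a_{n-2}] / D(n).
Since the indicial polynomial factors as (r - r_1)(r - r_2), D(n) = (r_1 + n - r_1)(r_1 + n - r_2) = n(n + 7/2).
Evaluating step by step (a_0 = 1):
  n = 1: D(1) = 1(1 + 7/2) = 9/2; numerator = 1(1) = 1; a_1 = (1)/(9/2) = 2/9
  n = 2: D(2) = 2(2 + 7/2) = 11; numerator = 1(2/9) - 1(1) = -7/9; a_2 = (-7/9)/(11) = -7/99
  n = 3: D(3) = 3(3 + 7/2) = 39/2; numerator = 1(-7/99) - 1(2/9) = -29/99; a_3 = (-29/99)/(39/2) = -58/3861
  n = 4: D(4) = 4(4 + 7/2) = 30; numerator = 1(-58/3861) - 1(-7/99) = 215/3861; a_4 = (215/3861)/(30) = 43/23166

r = 1; a_0 = 1; a_1 = 2/9; a_2 = -7/99; a_3 = -58/3861; a_4 = 43/23166


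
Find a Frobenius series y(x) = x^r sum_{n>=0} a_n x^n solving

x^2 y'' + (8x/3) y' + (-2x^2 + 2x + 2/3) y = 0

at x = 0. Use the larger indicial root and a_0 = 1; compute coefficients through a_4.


Write in Frobenius form y'' + (p(x)/x) y' + (q(x)/x^2) y = 0:
  p(x) = 8/3,  q(x) = -2x^2 + 2x + 2/3.
Indicial equation: r(r-1) + (8/3) r + (2/3) = 0 -> roots r_1 = -2/3, r_2 = -1.
Take r = r_1 = -2/3. Let y(x) = x^r sum_{n>=0} a_n x^n with a_0 = 1.
Substitute y = x^r sum a_n x^n and match x^{r+n}. The recurrence is
  D(n) a_n + 2 a_{n-1} - 2 a_{n-2} = 0,  where D(n) = (r+n)(r+n-1) + (8/3)(r+n) + (2/3).
  a_n = [-2 a_{n-1} + 2 a_{n-2}] / D(n).
Since the indicial polynomial factors as (r - r_1)(r - r_2), D(n) = (r_1 + n - r_1)(r_1 + n - r_2) = n(n + 1/3).
Evaluating step by step (a_0 = 1):
  n = 1: D(1) = 1(1 + 1/3) = 4/3; numerator = -2(1) = -2; a_1 = (-2)/(4/3) = -3/2
  n = 2: D(2) = 2(2 + 1/3) = 14/3; numerator = -2(-3/2) + 2(1) = 5; a_2 = (5)/(14/3) = 15/14
  n = 3: D(3) = 3(3 + 1/3) = 10; numerator = -2(15/14) + 2(-3/2) = -36/7; a_3 = (-36/7)/(10) = -18/35
  n = 4: D(4) = 4(4 + 1/3) = 52/3; numerator = -2(-18/35) + 2(15/14) = 111/35; a_4 = (111/35)/(52/3) = 333/1820

r = -2/3; a_0 = 1; a_1 = -3/2; a_2 = 15/14; a_3 = -18/35; a_4 = 333/1820


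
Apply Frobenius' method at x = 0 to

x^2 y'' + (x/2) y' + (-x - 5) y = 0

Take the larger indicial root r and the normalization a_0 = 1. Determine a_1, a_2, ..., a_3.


Write in Frobenius form y'' + (p(x)/x) y' + (q(x)/x^2) y = 0:
  p(x) = 1/2,  q(x) = -x - 5.
Indicial equation: r(r-1) + (1/2) r + (-5) = 0 -> roots r_1 = 5/2, r_2 = -2.
Take r = r_1 = 5/2. Let y(x) = x^r sum_{n>=0} a_n x^n with a_0 = 1.
Substitute y = x^r sum a_n x^n and match x^{r+n}. The recurrence is
  D(n) a_n - 1 a_{n-1} = 0,  where D(n) = (r+n)(r+n-1) + (1/2)(r+n) + (-5).
  a_n = 1 / D(n) * a_{n-1}.
Since the indicial polynomial factors as (r - r_1)(r - r_2), D(n) = (r_1 + n - r_1)(r_1 + n - r_2) = n(n + 9/2).
Evaluating step by step (a_0 = 1):
  n = 1: D(1) = 1(1 + 9/2) = 11/2; numerator = 1(1) = 1; a_1 = (1)/(11/2) = 2/11
  n = 2: D(2) = 2(2 + 9/2) = 13; numerator = 1(2/11) = 2/11; a_2 = (2/11)/(13) = 2/143
  n = 3: D(3) = 3(3 + 9/2) = 45/2; numerator = 1(2/143) = 2/143; a_3 = (2/143)/(45/2) = 4/6435

r = 5/2; a_0 = 1; a_1 = 2/11; a_2 = 2/143; a_3 = 4/6435


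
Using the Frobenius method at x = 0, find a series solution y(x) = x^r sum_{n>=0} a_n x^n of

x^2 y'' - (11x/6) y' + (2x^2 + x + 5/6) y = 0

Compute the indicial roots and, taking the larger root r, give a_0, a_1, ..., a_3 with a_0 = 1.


Write in Frobenius form y'' + (p(x)/x) y' + (q(x)/x^2) y = 0:
  p(x) = -11/6,  q(x) = 2x^2 + x + 5/6.
Indicial equation: r(r-1) + (-11/6) r + (5/6) = 0 -> roots r_1 = 5/2, r_2 = 1/3.
Take r = r_1 = 5/2. Let y(x) = x^r sum_{n>=0} a_n x^n with a_0 = 1.
Substitute y = x^r sum a_n x^n and match x^{r+n}. The recurrence is
  D(n) a_n + 1 a_{n-1} + 2 a_{n-2} = 0,  where D(n) = (r+n)(r+n-1) + (-11/6)(r+n) + (5/6).
  a_n = [-1 a_{n-1} - 2 a_{n-2}] / D(n).
Since the indicial polynomial factors as (r - r_1)(r - r_2), D(n) = (r_1 + n - r_1)(r_1 + n - r_2) = n(n + 13/6).
Evaluating step by step (a_0 = 1):
  n = 1: D(1) = 1(1 + 13/6) = 19/6; numerator = -1(1) = -1; a_1 = (-1)/(19/6) = -6/19
  n = 2: D(2) = 2(2 + 13/6) = 25/3; numerator = -1(-6/19) - 2(1) = -32/19; a_2 = (-32/19)/(25/3) = -96/475
  n = 3: D(3) = 3(3 + 13/6) = 31/2; numerator = -1(-96/475) - 2(-6/19) = 396/475; a_3 = (396/475)/(31/2) = 792/14725

r = 5/2; a_0 = 1; a_1 = -6/19; a_2 = -96/475; a_3 = 792/14725


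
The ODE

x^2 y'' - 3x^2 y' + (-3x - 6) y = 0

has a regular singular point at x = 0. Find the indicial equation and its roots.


Divide by x^2 to reach normal form y'' + P_1(x) y' + P_2(x) y = 0 with P_1(x) = -3 and P_2(x) = -3/x - 6/x^2.
x = 0 is a singular point because the y-coefficient -3/x - 6/x^2 has a pole at x = 0.
It is a regular singular point because x P_1(x) = p(x) = -3x and x^2 P_2(x) = q(x) = -3x - 6 are polynomials, hence analytic at x = 0.
p(0) = 0,  q(0) = -6.
Indicial equation: r(r-1) + p(0) r + q(0) = 0, i.e. r^2 + (p(0) - 1) r + q(0) = 0, i.e. r^2 - 1 r - 6 = 0.
Discriminant: (-1)^2 - 4(-6) = 25, so r = (1 ± 5)/2.
Solving: r_1 = 3, r_2 = -2.

indicial: r^2 - 1 r - 6 = 0; roots r_1 = 3, r_2 = -2


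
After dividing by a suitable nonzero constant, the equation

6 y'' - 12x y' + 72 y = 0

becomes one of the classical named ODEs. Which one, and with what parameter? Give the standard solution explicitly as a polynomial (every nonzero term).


All three coefficients share the factor 6; dividing through by 6 gives  y'' - 2x y' + 12 y = 0.
This matches the Hermite equation y'' - 2x y' + 2n y = 0 with 2n = 12, so n = 6; the polynomial solution is H_6(x).
With y = sum_k a_k x^k, matching x^k gives (k+2)(k+1) a_{k+2} = 2(k - n) a_k = 2(k - 6) a_k. The right side vanishes at k = 6, so the series with the parity of 6 terminates at degree 6.
Standard normalization: leading coefficient of H_n is 2^n, so a_6 = 2^6 = 64. Work downward with a_k = (k+1)(k+2) a_{k+2} / (2(k - n)):
  a_4 = (5)(6)(64) / (2(4 - 6)) = 1920/(-4) = -480
  a_2 = (3)(4)(-480) / (2(2 - 6)) = -5760/(-8) = 720
  a_0 = (1)(2)(720) / (2(0 - 6)) = 1440/(-12) = -120
Hence H_6(x) = 64 x^6 - 480 x^4 + 720 x^2 - 120.

H_6(x); series = 64 x^6 - 480 x^4 + 720 x^2 - 120


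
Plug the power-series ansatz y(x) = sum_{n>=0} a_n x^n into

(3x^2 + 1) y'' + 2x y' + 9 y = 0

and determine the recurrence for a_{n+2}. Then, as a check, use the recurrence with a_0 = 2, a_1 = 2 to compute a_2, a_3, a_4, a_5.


Substitute y = sum_n a_n x^n.
(1 + 3 x^2) y'' contributes (n+2)(n+1) a_{n+2} + 3 n(n-1) a_n at x^n.
2 x y'(x) contributes 2 n a_n at x^n.
9 y(x) contributes 9 a_n at x^n.
Matching x^n: (n+2)(n+1) a_{n+2} + (3 n(n-1) + 2 n + 9) a_n = 0.
Thus a_{n+2} = (-3 n(n-1) - 2 n - 9) / ((n+1)(n+2)) * a_n.

Check with a_0 = 2, a_1 = 2 (apply the recurrence for n = 0, 1, 2, 3): a_0 = 2, a_1 = 2, a_2 = -9, a_3 = -11/3, a_4 = 57/4, a_5 = 121/20.

a_(n+2) = (-3 n(n-1) - 2 n - 9) / ((n+1)(n+2)) * a_n; check: a_0 = 2, a_1 = 2, a_2 = -9, a_3 = -11/3, a_4 = 57/4, a_5 = 121/20


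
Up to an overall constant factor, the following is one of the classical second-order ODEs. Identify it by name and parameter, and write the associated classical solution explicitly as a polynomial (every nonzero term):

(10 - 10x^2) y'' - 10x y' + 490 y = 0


All three coefficients share the factor 10; dividing through by 10 gives  (1 - x^2) y'' - x y' + 49 y = 0.
This matches the Chebyshev equation (1 - x^2) y'' - x y' + n^2 y = 0 (note the -x y' term, not -2x y') with n^2 = 49, so n = 7; the polynomial solution is T_7(x).
With y = sum_k a_k x^k, matching x^k gives (k+2)(k+1) a_{k+2} = (k^2 - n^2) a_k = (k - 7)(k + 7) a_k. The right side vanishes at k = 7, so the series with the parity of 7 terminates at degree 7.
Standard normalization: leading coefficient of T_n is 2^(n-1), so a_7 = 2^6 = 64. Work downward with a_k = (k+1)(k+2) a_{k+2} / ((k - 7)(k + 7)):
  a_5 = (6)(7)(64) / ((5 - 7)(5 + 7)) = 2688/(-24) = -112
  a_3 = (4)(5)(-112) / ((3 - 7)(3 + 7)) = -2240/(-40) = 56
  a_1 = (2)(3)(56) / ((1 - 7)(1 + 7)) = 336/(-48) = -7
Hence T_7(x) = 64 x^7 - 112 x^5 + 56 x^3 - 7 x.

T_7(x); series = 64 x^7 - 112 x^5 + 56 x^3 - 7 x


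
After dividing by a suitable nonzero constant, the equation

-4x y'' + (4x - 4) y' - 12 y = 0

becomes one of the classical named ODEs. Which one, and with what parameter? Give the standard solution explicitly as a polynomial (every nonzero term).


All three coefficients share the factor -4; dividing through by -4 gives  x y'' + (1 - x) y' + 3 y = 0.
This matches the Laguerre equation x y'' + (1 - x) y' + n y = 0 with n = 3; the polynomial solution is L_3(x).
With y = sum_k a_k x^k, matching x^k gives (k+1)k a_{k+1} + (k+1) a_{k+1} - k a_k + n a_k = 0, i.e. (k+1)^2 a_{k+1} = (k - n) a_k = (k - 3) a_k. The right side vanishes at k = 3, so the series terminates at degree 3.
Standard normalization L_n(0) = 1 gives a_0 = 1. Work upward with a_{k+1} = (k - 3) a_k / (k+1)^2:
  a_1 = (0 - 3)(1) / 1^2 = -3/1 = -3
  a_2 = (1 - 3)(-3) / 2^2 = 6/4 = 3/2
  a_3 = (2 - 3)(3/2) / 3^2 = (-3/2)/9 = -1/6
Hence L_3(x) = -x^3/6 + 3 x^2/2 - 3 x + 1.

L_3(x); series = -x^3/6 + 3 x^2/2 - 3 x + 1


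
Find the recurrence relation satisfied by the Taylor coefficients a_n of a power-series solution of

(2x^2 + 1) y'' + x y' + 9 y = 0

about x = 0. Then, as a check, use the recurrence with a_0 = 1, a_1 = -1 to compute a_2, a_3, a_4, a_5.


Substitute y = sum_n a_n x^n.
(1 + 2 x^2) y'' contributes (n+2)(n+1) a_{n+2} + 2 n(n-1) a_n at x^n.
x y'(x) contributes n a_n at x^n.
9 y(x) contributes 9 a_n at x^n.
Matching x^n: (n+2)(n+1) a_{n+2} + (2 n(n-1) + n + 9) a_n = 0.
Thus a_{n+2} = (-2 n(n-1) - n - 9) / ((n+1)(n+2)) * a_n.

Check with a_0 = 1, a_1 = -1 (apply the recurrence for n = 0, 1, 2, 3): a_0 = 1, a_1 = -1, a_2 = -9/2, a_3 = 5/3, a_4 = 45/8, a_5 = -2.

a_(n+2) = (-2 n(n-1) - n - 9) / ((n+1)(n+2)) * a_n; check: a_0 = 1, a_1 = -1, a_2 = -9/2, a_3 = 5/3, a_4 = 45/8, a_5 = -2


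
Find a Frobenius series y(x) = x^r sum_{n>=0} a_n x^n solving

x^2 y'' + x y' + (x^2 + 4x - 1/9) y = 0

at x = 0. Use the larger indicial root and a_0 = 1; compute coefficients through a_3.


Write in Frobenius form y'' + (p(x)/x) y' + (q(x)/x^2) y = 0:
  p(x) = 1,  q(x) = x^2 + 4x - 1/9.
Indicial equation: r(r-1) + (1) r + (-1/9) = 0 -> roots r_1 = 1/3, r_2 = -1/3.
Take r = r_1 = 1/3. Let y(x) = x^r sum_{n>=0} a_n x^n with a_0 = 1.
Substitute y = x^r sum a_n x^n and match x^{r+n}. The recurrence is
  D(n) a_n + 4 a_{n-1} + 1 a_{n-2} = 0,  where D(n) = (r+n)(r+n-1) + (1)(r+n) + (-1/9).
  a_n = [-4 a_{n-1} - 1 a_{n-2}] / D(n).
Since the indicial polynomial factors as (r - r_1)(r - r_2), D(n) = (r_1 + n - r_1)(r_1 + n - r_2) = n(n + 2/3).
Evaluating step by step (a_0 = 1):
  n = 1: D(1) = 1(1 + 2/3) = 5/3; numerator = -4(1) = -4; a_1 = (-4)/(5/3) = -12/5
  n = 2: D(2) = 2(2 + 2/3) = 16/3; numerator = -4(-12/5) - 1(1) = 43/5; a_2 = (43/5)/(16/3) = 129/80
  n = 3: D(3) = 3(3 + 2/3) = 11; numerator = -4(129/80) - 1(-12/5) = -81/20; a_3 = (-81/20)/(11) = -81/220

r = 1/3; a_0 = 1; a_1 = -12/5; a_2 = 129/80; a_3 = -81/220


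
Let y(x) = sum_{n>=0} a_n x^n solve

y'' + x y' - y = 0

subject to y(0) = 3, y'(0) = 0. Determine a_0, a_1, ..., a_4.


Ansatz: y(x) = sum_{n>=0} a_n x^n, so y'(x) = sum_{n>=1} n a_n x^(n-1) and y''(x) = sum_{n>=2} n(n-1) a_n x^(n-2).
Substitute into P(x) y'' + Q(x) y' + R(x) y = 0 with P(x) = 1, Q(x) = x, R(x) = -1, and match powers of x.
Initial conditions: a_0 = 3, a_1 = 0.
Setting the coefficient of each power of x to zero and solving order by order (substituting the coefficients already found):
  x^0: 2 a_2 - a_0 = 0  ->  2 a_2 = a_0 = 3  ->  a_2 = 3/2
  x^1: 6 a_3 = 0  ->  a_3 = 0
  x^2: 12 a_4 + a_2 = 0  ->  12 a_4 = -a_2 = -3/2  ->  a_4 = -1/8
Truncated series: y(x) = 3 + (3/2) x^2 - (1/8) x^4 + O(x^5).

a_0 = 3; a_1 = 0; a_2 = 3/2; a_3 = 0; a_4 = -1/8


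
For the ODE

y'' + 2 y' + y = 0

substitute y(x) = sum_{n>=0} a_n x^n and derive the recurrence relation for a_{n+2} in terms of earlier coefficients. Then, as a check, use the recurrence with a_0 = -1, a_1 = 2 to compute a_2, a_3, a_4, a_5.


Substitute y = sum_n a_n x^n.
y''(x) has coefficient (n+2)(n+1) a_{n+2} at x^n;
2 y'(x) has coefficient 2 (n+1) a_{n+1} at x^n;
y(x) has coefficient 1 a_n at x^n.
Matching x^n: (n+2)(n+1) a_{n+2} + 2 (n+1) a_{n+1} + 1 a_n = 0.
Thus a_{n+2} = [-2 (n+1) a_{n+1} - 1 a_n] / ((n+1)(n+2)).

Check with a_0 = -1, a_1 = 2 (apply the recurrence for n = 0, 1, 2, 3): a_0 = -1, a_1 = 2, a_2 = -3/2, a_3 = 2/3, a_4 = -5/24, a_5 = 1/20.

a_(n+2) = [-2 (n+1) a_(n+1) - 1 a_n] / ((n+1)(n+2)); check: a_0 = -1, a_1 = 2, a_2 = -3/2, a_3 = 2/3, a_4 = -5/24, a_5 = 1/20


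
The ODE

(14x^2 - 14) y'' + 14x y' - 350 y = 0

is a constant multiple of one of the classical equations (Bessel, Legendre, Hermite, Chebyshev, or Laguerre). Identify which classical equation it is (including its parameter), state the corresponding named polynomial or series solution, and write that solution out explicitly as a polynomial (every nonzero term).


All three coefficients share the factor -14; dividing through by -14 gives  (1 - x^2) y'' - x y' + 25 y = 0.
This matches the Chebyshev equation (1 - x^2) y'' - x y' + n^2 y = 0 (note the -x y' term, not -2x y') with n^2 = 25, so n = 5; the polynomial solution is T_5(x).
With y = sum_k a_k x^k, matching x^k gives (k+2)(k+1) a_{k+2} = (k^2 - n^2) a_k = (k - 5)(k + 5) a_k. The right side vanishes at k = 5, so the series with the parity of 5 terminates at degree 5.
Standard normalization: leading coefficient of T_n is 2^(n-1), so a_5 = 2^4 = 16. Work downward with a_k = (k+1)(k+2) a_{k+2} / ((k - 5)(k + 5)):
  a_3 = (4)(5)(16) / ((3 - 5)(3 + 5)) = 320/(-16) = -20
  a_1 = (2)(3)(-20) / ((1 - 5)(1 + 5)) = -120/(-24) = 5
Hence T_5(x) = 16 x^5 - 20 x^3 + 5 x.

T_5(x); series = 16 x^5 - 20 x^3 + 5 x


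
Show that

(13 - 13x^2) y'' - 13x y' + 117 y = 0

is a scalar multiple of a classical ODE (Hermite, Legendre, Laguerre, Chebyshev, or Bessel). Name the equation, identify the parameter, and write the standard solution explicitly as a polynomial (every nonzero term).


All three coefficients share the factor 13; dividing through by 13 gives  (1 - x^2) y'' - x y' + 9 y = 0.
This matches the Chebyshev equation (1 - x^2) y'' - x y' + n^2 y = 0 (note the -x y' term, not -2x y') with n^2 = 9, so n = 3; the polynomial solution is T_3(x).
With y = sum_k a_k x^k, matching x^k gives (k+2)(k+1) a_{k+2} = (k^2 - n^2) a_k = (k - 3)(k + 3) a_k. The right side vanishes at k = 3, so the series with the parity of 3 terminates at degree 3.
Standard normalization: leading coefficient of T_n is 2^(n-1), so a_3 = 2^2 = 4. Work downward with a_k = (k+1)(k+2) a_{k+2} / ((k - 3)(k + 3)):
  a_1 = (2)(3)(4) / ((1 - 3)(1 + 3)) = 24/(-8) = -3
Hence T_3(x) = 4 x^3 - 3 x.

T_3(x); series = 4 x^3 - 3 x
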